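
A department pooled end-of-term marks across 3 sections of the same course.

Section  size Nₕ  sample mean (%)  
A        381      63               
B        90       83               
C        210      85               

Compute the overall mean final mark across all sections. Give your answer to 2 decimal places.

N = 681; weights Wₕ = Nₕ/N = (0.5595, 0.1322, 0.3084).
x̄_st = Σ Wₕ·x̄ₕ = 0.5595·63 + 0.1322·83 + 0.3084·85 ≈ 72.4273...
→ 72.43.

72.43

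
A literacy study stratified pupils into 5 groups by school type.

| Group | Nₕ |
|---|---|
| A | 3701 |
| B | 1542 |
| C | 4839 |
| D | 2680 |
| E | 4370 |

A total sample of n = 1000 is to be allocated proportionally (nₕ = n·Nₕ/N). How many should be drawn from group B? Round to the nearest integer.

90

Share of group B = 1542/17132 = 0.09001.
Allocate 1000 × 0.09001 = 90.007... → 90.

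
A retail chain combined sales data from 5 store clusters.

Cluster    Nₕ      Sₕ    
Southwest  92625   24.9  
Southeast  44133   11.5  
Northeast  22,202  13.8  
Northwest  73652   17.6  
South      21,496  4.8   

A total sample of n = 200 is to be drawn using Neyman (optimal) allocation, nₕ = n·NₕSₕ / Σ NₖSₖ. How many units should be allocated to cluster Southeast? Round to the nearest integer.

22

Σ NₕSₕ = 92625·24.9 + 44133·11.5 + 22202·13.8 + 73652·17.6 + 21496·4.8 = 4519735.6.
Share for Southeast: 507529.5/4519735.6 = 0.11229.
n_Southeast = 200 × 0.11229 = 22.458... → 22.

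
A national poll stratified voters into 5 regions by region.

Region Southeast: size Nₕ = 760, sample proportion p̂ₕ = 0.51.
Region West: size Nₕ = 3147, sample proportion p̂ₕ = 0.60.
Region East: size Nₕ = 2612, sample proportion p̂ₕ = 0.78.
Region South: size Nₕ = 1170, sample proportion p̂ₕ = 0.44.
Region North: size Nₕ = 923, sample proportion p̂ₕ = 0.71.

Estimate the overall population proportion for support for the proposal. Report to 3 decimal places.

0.637

Wₕ = Nₕ/N with N = 8612: 0.0882, 0.3654, 0.3033, 0.1359, 0.1072.
p̂_st = 0.0882·0.51 + 0.3654·0.60 + 0.3033·0.78 + 0.1359·0.44 + 0.1072·0.71 ≈ 0.63670... → 0.637.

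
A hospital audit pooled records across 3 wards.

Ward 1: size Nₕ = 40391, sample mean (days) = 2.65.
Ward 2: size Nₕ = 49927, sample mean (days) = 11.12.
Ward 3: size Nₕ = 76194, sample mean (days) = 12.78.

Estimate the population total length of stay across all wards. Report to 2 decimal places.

Population total = Σ Nₕ·x̄ₕ (each stratum's size times its mean).
40391·2.65 + 49927·11.12 + 76194·12.78 = 107036.15 + 555188.24 + 973759.32 = 1635983.71.

1635983.71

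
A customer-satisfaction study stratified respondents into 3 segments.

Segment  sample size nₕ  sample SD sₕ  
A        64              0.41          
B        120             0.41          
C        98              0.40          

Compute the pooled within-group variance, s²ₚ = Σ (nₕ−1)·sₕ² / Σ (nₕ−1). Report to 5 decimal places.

0.16528

A: (64−1)·0.41² = 63·0.1681 = 10.5903
B: (120−1)·0.41² = 119·0.1681 = 20.0039
C: (98−1)·0.40² = 97·0.16 = 15.52
Numerator = 46.1142; denominator = Σ(nₕ−1) = 279.
s²ₚ = 46.1142/279 = 0.1652839... → 0.16528.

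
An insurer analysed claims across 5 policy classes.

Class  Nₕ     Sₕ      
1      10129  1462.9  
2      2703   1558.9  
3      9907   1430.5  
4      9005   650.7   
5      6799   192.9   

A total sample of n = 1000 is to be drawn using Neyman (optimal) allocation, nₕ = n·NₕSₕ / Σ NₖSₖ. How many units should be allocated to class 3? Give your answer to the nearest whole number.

Σ NₕSₕ = 10129·1462.9 + 2703·1558.9 + 9907·1430.5 + 9005·650.7 + 6799·192.9 = 40374464.9.
Share for 3: 14171963.5/40374464.9 = 0.35101.
n_3 = 1000 × 0.35101 = 351.013... → 351.

351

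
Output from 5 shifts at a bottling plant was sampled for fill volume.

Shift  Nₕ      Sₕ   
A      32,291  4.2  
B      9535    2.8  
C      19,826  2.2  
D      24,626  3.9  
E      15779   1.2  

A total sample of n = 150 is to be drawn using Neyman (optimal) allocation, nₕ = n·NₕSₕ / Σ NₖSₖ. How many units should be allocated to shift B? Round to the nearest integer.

12

Σ NₕSₕ = 32291·4.2 + 9535·2.8 + 19826·2.2 + 24626·3.9 + 15779·1.2 = 320913.6.
Share for B: 26698/320913.6 = 0.08319.
n_B = 150 × 0.08319 = 12.479... → 12.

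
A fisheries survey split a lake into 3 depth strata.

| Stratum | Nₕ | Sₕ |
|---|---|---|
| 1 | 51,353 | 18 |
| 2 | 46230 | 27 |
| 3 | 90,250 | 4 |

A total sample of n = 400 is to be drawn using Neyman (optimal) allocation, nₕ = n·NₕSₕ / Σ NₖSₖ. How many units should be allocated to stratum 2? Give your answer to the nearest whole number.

197

Σ NₕSₕ = 51353·18 + 46230·27 + 90250·4 = 2533564.
Share for 2: 1248210/2533564 = 0.49267.
n_2 = 400 × 0.49267 = 197.068... → 197.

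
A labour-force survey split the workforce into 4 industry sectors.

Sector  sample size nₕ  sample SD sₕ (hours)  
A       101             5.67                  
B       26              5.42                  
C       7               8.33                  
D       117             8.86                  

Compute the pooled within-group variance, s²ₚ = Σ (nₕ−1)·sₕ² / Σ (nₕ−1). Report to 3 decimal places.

A: (101−1)·5.67² = 100·32.1489 = 3214.89
B: (26−1)·5.42² = 25·29.3764 = 734.41
C: (7−1)·8.33² = 6·69.3889 = 416.3334
D: (117−1)·8.86² = 116·78.4996 = 9105.9536
Numerator = 13471.587; denominator = Σ(nₕ−1) = 247.
s²ₚ = 13471.587/247 = 54.54084... → 54.541.

54.541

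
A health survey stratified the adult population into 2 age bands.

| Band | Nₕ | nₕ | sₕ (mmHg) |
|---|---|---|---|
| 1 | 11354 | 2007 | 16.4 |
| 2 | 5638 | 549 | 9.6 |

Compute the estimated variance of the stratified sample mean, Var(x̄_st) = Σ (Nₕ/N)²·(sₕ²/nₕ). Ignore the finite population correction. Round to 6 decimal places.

0.078315

N = 16992. Term for each stratum: Wₕ²sₕ²/nₕ.
Var(x̄_st) = 0.059834147 + 0.018481247 = 0.078315394 → 0.078315.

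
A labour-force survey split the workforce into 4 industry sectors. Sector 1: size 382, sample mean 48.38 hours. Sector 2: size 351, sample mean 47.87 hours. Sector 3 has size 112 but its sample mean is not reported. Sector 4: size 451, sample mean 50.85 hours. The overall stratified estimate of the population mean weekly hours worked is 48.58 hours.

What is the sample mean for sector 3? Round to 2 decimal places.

N = 382 + 351 + 112 + 451 = 1296.
Overall total = μ·N = 48.58·1296 = 62959.68.
Subtract the known strata: 382·48.38 + 351·47.87 + 451·50.85 = 58216.88.
Remaining total for sector 3: 62959.68 − 58216.88 = 4742.8.
Divide by its size: 4742.8 / 112 = 42.3464... → 42.35.

42.35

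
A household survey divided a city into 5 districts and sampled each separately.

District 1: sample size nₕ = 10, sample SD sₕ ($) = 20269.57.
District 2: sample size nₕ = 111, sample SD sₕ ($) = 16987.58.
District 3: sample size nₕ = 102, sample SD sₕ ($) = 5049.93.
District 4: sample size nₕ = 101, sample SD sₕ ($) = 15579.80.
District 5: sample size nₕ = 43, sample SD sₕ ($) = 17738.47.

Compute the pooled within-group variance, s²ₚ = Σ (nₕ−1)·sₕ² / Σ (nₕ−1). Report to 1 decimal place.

Degrees of freedom: 9 + 110 + 101 + 100 + 42 = 362.
Σ(nₕ−1)sₕ² = 9·410855467.9849 + 110·288577874.2564 + 101·25501793.0049 + 100·242730168.04 + 42·314653317.9409 = 75505402631.0808.
s²ₚ = 75505402631.0808 / 362 = 208578460.307... → 208578460.3.

208578460.3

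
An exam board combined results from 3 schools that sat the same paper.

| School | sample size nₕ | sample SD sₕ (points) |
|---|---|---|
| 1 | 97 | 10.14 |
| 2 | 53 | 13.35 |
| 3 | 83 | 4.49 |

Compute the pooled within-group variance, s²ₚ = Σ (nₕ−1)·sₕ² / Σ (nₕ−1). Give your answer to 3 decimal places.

90.397

1: (97−1)·10.14² = 96·102.8196 = 9870.6816
2: (53−1)·13.35² = 52·178.2225 = 9267.57
3: (83−1)·4.49² = 82·20.1601 = 1653.1282
Numerator = 20791.3798; denominator = Σ(nₕ−1) = 230.
s²ₚ = 20791.3798/230 = 90.39730... → 90.397.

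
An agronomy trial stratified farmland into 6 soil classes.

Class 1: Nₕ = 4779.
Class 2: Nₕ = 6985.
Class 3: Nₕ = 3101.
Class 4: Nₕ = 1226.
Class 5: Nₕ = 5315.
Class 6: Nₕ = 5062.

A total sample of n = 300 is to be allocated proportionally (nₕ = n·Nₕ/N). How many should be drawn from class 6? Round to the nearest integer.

57

N = 4779 + 6985 + 3101 + 1226 + 5315 + 5062 = 26468.
n_6 = 300·5062/26468 = 57.375... → 57.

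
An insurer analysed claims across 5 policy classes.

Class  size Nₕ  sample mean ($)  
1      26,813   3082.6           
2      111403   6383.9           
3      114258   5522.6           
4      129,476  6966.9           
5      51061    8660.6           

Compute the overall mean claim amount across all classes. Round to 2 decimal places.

x̄_st = (Σ Nₕx̄ₕ) / (Σ Nₕ) = (26813·3082.6 + 111403·6383.9 + 114258·5522.6 + 129476·6966.9 + 51061·8660.6) / 433011
= 2769105837.3 / 433011 = 6395.0011... → 6395.00.

6395.00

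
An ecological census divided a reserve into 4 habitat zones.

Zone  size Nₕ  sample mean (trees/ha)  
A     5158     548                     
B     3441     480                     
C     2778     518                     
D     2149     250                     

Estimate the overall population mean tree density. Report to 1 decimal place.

477.2

N = 13526; weights Wₕ = Nₕ/N = (0.3813, 0.2544, 0.2054, 0.1589).
x̄_st = Σ Wₕ·x̄ₕ = 0.3813·548 + 0.2544·480 + 0.2054·518 + 0.1589·250 ≈ 477.193...
→ 477.2.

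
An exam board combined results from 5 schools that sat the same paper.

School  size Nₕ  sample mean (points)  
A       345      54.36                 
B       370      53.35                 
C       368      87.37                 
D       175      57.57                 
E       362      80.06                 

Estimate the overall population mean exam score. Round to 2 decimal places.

67.72

x̄_st = (Σ Nₕx̄ₕ) / (Σ Nₕ) = (345·54.36 + 370·53.35 + 368·87.37 + 175·57.57 + 362·80.06) / 1620
= 109702.33 / 1620 = 67.7175... → 67.72.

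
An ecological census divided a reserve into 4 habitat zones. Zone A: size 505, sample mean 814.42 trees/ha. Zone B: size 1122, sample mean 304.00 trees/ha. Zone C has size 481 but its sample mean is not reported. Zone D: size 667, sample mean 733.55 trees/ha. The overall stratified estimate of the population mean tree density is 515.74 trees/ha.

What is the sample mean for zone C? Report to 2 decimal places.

N = 505 + 1122 + 481 + 667 = 2775.
Overall total = μ·N = 515.74·2775 = 1431178.5.
Subtract the known strata: 505·814.42 + 1122·304.00 + 667·733.55 = 1241647.95.
Remaining total for zone C: 1431178.5 − 1241647.95 = 189530.55.
Divide by its size: 189530.55 / 481 = 394.0344... → 394.03.

394.03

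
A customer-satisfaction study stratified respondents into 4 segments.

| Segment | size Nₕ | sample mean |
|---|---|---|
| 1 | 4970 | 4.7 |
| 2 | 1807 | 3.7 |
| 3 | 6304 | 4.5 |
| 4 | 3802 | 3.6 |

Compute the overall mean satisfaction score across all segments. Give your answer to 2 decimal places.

N = 16883; weights Wₕ = Nₕ/N = (0.2944, 0.1070, 0.3734, 0.2252).
x̄_st = Σ Wₕ·x̄ₕ = 0.2944·4.7 + 0.1070·3.7 + 0.3734·4.5 + 0.2252·3.6 ≈ 4.2706...
→ 4.27.

4.27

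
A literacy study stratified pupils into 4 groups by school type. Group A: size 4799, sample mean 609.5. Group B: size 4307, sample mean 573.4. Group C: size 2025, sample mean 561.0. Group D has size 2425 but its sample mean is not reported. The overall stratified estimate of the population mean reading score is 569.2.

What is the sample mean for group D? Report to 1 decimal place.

488.8

Σ Nₕx̄ₕ = N·μ, so 2425·x̄_D = 13556·569.2 − (4799·609.5 + 4307·573.4 + 2025·561.0).
= 7716075.2 − 6530649.3 = 1185425.9.
x̄_D = 1185425.9 / 2425 = 488.835... → 488.8.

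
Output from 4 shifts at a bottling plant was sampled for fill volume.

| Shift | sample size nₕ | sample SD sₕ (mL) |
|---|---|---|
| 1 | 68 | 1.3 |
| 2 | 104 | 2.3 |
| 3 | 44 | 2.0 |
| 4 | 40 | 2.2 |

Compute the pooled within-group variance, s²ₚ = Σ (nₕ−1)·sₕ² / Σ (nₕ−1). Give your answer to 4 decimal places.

1: (68−1)·1.3² = 67·1.69 = 113.23
2: (104−1)·2.3² = 103·5.29 = 544.87
3: (44−1)·2.0² = 43·4 = 172
4: (40−1)·2.2² = 39·4.84 = 188.76
Numerator = 1018.86; denominator = Σ(nₕ−1) = 252.
s²ₚ = 1018.86/252 = 4.043095... → 4.0431.

4.0431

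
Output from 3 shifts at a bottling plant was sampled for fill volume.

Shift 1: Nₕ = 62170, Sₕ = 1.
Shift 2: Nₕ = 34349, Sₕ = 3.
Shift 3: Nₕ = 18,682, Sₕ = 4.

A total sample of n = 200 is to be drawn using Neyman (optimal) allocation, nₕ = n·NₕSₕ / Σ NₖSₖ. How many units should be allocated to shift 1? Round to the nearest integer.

1: NₕSₕ = 62170·1 = 62170
2: NₕSₕ = 34349·3 = 103047
3: NₕSₕ = 18682·4 = 74728
Σ NₕSₕ = 239945.
n_1 = 200·62170/239945 = 51.820... → 52.

52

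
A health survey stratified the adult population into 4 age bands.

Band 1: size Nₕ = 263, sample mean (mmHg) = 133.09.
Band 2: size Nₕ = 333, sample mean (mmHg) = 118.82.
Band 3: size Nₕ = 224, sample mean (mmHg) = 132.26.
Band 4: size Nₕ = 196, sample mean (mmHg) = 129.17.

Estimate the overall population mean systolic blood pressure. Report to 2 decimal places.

127.47

N = 1016; weights Wₕ = Nₕ/N = (0.2589, 0.3278, 0.2205, 0.1929).
x̄_st = Σ Wₕ·x̄ₕ = 0.2589·133.09 + 0.3278·118.82 + 0.2205·132.26 + 0.1929·129.17 ≈ 127.4737...
→ 127.47.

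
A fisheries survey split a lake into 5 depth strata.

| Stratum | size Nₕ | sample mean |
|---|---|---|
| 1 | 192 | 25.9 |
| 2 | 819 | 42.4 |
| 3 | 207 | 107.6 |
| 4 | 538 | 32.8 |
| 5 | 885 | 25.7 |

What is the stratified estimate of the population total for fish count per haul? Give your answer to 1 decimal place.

Estimate total by summing Nₕ·x̄ₕ over strata.
192·25.9 + 819·42.4 + 207·107.6 + 538·32.8 + 885·25.7 = 4972.8 + 34725.6 + 22273.2 + 17646.4 + 22744.5 = 102362.5.

102362.5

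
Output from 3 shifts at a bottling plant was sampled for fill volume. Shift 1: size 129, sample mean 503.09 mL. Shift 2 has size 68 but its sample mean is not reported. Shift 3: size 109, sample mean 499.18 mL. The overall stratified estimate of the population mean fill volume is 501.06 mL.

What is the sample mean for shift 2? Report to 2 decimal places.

Σ Nₕx̄ₕ = N·μ, so 68·x̄_2 = 306·501.06 − (129·503.09 + 109·499.18).
= 153324.36 − 119309.23 = 34015.13.
x̄_2 = 34015.13 / 68 = 500.2225 → 500.22.

500.22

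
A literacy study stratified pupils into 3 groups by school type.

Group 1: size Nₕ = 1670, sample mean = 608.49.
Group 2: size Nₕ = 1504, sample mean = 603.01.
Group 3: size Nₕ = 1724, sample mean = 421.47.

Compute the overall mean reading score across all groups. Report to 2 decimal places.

540.98

x̄_st = (Σ Nₕx̄ₕ) / (Σ Nₕ) = (1670·608.49 + 1504·603.01 + 1724·421.47) / 4898
= 2649719.62 / 4898 = 540.9799... → 540.98.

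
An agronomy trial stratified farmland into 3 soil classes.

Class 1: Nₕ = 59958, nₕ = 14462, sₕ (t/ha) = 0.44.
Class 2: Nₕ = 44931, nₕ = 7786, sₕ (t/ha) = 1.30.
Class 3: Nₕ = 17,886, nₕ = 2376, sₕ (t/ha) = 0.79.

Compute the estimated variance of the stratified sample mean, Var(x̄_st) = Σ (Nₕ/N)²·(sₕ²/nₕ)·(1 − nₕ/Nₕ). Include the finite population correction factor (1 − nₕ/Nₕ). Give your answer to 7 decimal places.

0.0000313

N = 122775; Wₕ = Nₕ/N.
class 1: (59958/122775)²·0.44²/14462·(1 − 14462/59958) = 0.0000024226
class 2: (44931/122775)²·1.30²/7786·(1 − 7786/44931) = 0.0000240325
class 3: (17886/122775)²·0.79²/2376·(1 − 2376/17886) = 0.0000048341
Sum = 0.0000312891 → 0.0000313.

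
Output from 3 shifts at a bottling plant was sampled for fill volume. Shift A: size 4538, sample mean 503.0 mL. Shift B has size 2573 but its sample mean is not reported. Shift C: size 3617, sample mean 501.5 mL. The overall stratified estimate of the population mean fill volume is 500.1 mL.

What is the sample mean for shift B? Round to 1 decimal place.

Σ Nₕx̄ₕ = N·μ, so 2573·x̄_B = 10728·500.1 − (4538·503.0 + 3617·501.5).
= 5365072.8 − 4096539.5 = 1268533.3.
x̄_B = 1268533.3 / 2573 = 493.017... → 493.0.

493.0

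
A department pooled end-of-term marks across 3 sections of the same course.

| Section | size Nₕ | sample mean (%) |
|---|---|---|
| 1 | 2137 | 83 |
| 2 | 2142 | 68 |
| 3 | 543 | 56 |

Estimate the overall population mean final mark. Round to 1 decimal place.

x̄_st = (Σ Nₕx̄ₕ) / (Σ Nₕ) = (2137·83 + 2142·68 + 543·56) / 4822
= 353435 / 4822 = 73.296... → 73.3.

73.3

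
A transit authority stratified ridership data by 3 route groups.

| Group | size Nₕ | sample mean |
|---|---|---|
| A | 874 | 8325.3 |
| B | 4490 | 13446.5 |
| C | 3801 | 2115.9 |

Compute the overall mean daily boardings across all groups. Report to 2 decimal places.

N = 9165; weights Wₕ = Nₕ/N = (0.0954, 0.4899, 0.4147).
x̄_st = Σ Wₕ·x̄ₕ = 0.0954·8325.3 + 0.4899·13446.5 + 0.4147·2115.9 ≈ 8258.9889...
→ 8258.99.

8258.99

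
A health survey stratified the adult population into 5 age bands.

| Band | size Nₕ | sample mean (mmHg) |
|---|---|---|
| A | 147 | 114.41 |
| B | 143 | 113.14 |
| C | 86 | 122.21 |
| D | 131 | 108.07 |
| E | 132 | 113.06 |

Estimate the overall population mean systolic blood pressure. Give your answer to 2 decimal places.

N = 147 + 143 + 86 + 131 + 132 = 639.
Weight each subgroup mean by Nₕ/N and sum.
Σ Nₕx̄ₕ = 147·114.41 + 143·113.14 + 86·122.21 + 131·108.07 + 132·113.06 = 16818.27 + 16179.02 + 10510.06 + 14157.17 + 14923.92 = 72588.44.
Divide by N: 72588.44 / 639 = 113.5969... → 113.60.

113.60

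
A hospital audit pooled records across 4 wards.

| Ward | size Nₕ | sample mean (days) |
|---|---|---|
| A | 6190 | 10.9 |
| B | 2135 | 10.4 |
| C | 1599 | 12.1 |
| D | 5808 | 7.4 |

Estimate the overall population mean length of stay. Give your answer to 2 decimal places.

9.66

x̄_st = (Σ Nₕx̄ₕ) / (Σ Nₕ) = (6190·10.9 + 2135·10.4 + 1599·12.1 + 5808·7.4) / 15732
= 152002.1 / 15732 = 9.6620... → 9.66.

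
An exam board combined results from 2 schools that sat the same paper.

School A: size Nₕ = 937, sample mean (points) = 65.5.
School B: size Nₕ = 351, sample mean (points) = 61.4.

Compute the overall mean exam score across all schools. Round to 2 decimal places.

64.38

N = 937 + 351 = 1288.
Weight each subgroup mean by Nₕ/N and sum.
Σ Nₕx̄ₕ = 937·65.5 + 351·61.4 = 61373.5 + 21551.4 = 82924.9.
Divide by N: 82924.9 / 1288 = 64.3827... → 64.38.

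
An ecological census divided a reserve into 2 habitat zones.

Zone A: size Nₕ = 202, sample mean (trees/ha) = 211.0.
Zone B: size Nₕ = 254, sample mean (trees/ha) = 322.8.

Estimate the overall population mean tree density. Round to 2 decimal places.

273.27

N = 456; weights Wₕ = Nₕ/N = (0.4430, 0.5570).
x̄_st = Σ Wₕ·x̄ₕ = 0.4430·211.0 + 0.5570·322.8 ≈ 273.2746...
→ 273.27.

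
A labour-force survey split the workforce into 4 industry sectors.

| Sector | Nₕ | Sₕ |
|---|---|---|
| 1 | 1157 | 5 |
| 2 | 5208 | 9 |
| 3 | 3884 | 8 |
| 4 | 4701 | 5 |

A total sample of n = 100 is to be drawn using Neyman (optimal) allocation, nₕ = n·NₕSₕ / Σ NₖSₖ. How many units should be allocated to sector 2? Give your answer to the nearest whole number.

44

Σ NₕSₕ = 1157·5 + 5208·9 + 3884·8 + 4701·5 = 107234.
Share for 2: 46872/107234 = 0.43710.
n_2 = 100 × 0.43710 = 43.710... → 44.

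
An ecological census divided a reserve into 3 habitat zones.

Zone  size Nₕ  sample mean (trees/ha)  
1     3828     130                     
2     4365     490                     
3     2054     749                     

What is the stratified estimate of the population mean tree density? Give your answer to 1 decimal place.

x̄_st = (Σ Nₕx̄ₕ) / (Σ Nₕ) = (3828·130 + 4365·490 + 2054·749) / 10247
= 4174936 / 10247 = 407.430... → 407.4.

407.4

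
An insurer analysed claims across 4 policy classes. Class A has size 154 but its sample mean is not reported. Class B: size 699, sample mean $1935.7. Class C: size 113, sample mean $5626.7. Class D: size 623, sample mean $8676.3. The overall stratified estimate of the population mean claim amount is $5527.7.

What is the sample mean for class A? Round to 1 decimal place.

9021.5

Σ Nₕx̄ₕ = N·μ, so 154·x̄_A = 1589·5527.7 − (699·1935.7 + 113·5626.7 + 623·8676.3).
= 8783515.3 − 7394206.3 = 1389309.
x̄_A = 1389309 / 154 = 9021.487... → 9021.5.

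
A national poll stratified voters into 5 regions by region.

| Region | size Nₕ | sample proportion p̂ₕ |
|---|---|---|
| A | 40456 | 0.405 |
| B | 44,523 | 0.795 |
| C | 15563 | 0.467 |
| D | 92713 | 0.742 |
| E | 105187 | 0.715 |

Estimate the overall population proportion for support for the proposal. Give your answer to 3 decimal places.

N = 40456 + 44523 + 15563 + 92713 + 105187 = 298442.
Overall proportion = Σ (Nₕ/N)·p̂ₕ.
Σ Nₕp̂ₕ = 16384.68 + 35395.785 + 7267.921 + 68793.046 + 75208.705 = 203050.137.
203050.137 / 298442 = 0.68037... → 0.680.

0.680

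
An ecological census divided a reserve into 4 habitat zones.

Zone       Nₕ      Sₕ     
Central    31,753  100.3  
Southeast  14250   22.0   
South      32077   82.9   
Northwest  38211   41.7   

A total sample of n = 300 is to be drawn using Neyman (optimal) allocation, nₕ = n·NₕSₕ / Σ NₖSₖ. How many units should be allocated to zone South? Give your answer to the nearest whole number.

Central: NₕSₕ = 31753·100.3 = 3184825.9
Southeast: NₕSₕ = 14250·22.0 = 313500
South: NₕSₕ = 32077·82.9 = 2659183.3
Northwest: NₕSₕ = 38211·41.7 = 1593398.7
Σ NₕSₕ = 7750907.9.
n_South = 300·2659183.3/7750907.9 = 102.924... → 103.

103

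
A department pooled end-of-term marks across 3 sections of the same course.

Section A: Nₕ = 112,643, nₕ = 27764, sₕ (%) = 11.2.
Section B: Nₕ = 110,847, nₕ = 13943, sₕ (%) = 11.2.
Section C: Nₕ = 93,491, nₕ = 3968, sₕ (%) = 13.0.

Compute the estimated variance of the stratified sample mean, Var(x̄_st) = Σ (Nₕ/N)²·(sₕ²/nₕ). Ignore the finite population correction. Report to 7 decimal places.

N = 316981. Term for each stratum: Wₕ²sₕ²/nₕ.
Var(x̄_st) = 0.0005705530 + 0.0011001737 + 0.0037049998 = 0.0053757264 → 0.0053757.

0.0053757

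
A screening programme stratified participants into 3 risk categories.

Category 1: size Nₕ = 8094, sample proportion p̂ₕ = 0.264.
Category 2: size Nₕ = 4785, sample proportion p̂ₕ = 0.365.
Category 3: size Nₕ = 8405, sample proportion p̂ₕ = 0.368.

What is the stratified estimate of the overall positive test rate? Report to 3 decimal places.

0.328

Wₕ = Nₕ/N with N = 21284: 0.3803, 0.2248, 0.3949.
p̂_st = 0.3803·0.264 + 0.2248·0.365 + 0.3949·0.368 ≈ 0.32778... → 0.328.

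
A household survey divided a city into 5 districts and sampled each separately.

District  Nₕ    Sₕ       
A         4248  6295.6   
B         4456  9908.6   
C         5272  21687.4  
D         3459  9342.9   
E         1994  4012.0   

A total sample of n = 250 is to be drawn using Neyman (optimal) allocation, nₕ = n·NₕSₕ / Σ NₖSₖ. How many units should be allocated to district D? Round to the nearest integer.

Σ NₕSₕ = 4248·6295.6 + 4456·9908.6 + 5272·21687.4 + 3459·9342.9 + 1994·4012.0 = 225549422.3.
Share for D: 32317091.1/225549422.3 = 0.14328.
n_D = 250 × 0.14328 = 35.820... → 36.

36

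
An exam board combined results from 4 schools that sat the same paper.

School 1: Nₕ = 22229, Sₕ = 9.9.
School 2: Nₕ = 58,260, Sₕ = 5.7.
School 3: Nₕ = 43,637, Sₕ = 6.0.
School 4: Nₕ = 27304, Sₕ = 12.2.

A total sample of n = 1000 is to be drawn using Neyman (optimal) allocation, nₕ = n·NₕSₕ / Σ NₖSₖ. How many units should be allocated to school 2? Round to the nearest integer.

290

Σ NₕSₕ = 22229·9.9 + 58260·5.7 + 43637·6.0 + 27304·12.2 = 1147079.9.
Share for 2: 332082/1147079.9 = 0.28950.
n_2 = 1000 × 0.28950 = 289.502... → 290.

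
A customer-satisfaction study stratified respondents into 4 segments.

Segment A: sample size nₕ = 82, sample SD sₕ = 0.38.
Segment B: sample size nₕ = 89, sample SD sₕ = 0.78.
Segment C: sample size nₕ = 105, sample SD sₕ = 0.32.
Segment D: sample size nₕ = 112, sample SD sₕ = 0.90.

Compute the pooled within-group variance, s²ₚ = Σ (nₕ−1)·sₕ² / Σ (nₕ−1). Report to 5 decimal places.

Degrees of freedom: 81 + 88 + 104 + 111 = 384.
Σ(nₕ−1)sₕ² = 81·0.1444 + 88·0.6084 + 104·0.1024 + 111·0.81 = 165.7952.
s²ₚ = 165.7952 / 384 = 0.4317583... → 0.43176.

0.43176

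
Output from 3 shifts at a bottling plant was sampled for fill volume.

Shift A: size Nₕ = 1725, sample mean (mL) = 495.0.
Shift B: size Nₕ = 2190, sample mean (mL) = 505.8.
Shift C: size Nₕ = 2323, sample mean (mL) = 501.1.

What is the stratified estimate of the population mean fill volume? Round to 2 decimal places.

N = 1725 + 2190 + 2323 = 6238.
Overall mean = Σ (Nₕ/N)·x̄ₕ — weight by population share, not a simple average.
Σ Nₕx̄ₕ = 1725·495.0 + 2190·505.8 + 2323·501.1 = 853875 + 1107702 + 1164055.3 = 3125632.3.
Divide by N: 3125632.3 / 6238 = 501.0632... → 501.06.

501.06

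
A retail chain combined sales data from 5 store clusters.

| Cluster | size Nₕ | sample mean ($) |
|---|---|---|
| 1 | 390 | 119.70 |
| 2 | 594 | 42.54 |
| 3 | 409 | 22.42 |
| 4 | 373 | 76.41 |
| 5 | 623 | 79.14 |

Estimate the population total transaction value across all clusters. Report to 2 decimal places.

158926.69

1: 390·119.70 = 46683
2: 594·42.54 = 25268.76
3: 409·22.42 = 9169.78
4: 373·76.41 = 28500.93
5: 623·79.14 = 49304.22
τ̂ = Σ Nₕx̄ₕ = 158926.69.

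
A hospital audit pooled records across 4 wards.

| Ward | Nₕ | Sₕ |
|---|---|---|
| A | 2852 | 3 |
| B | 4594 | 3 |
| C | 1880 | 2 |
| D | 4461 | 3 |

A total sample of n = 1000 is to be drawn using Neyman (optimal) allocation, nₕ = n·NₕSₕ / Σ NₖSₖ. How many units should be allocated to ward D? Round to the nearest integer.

339

Σ NₕSₕ = 2852·3 + 4594·3 + 1880·2 + 4461·3 = 39481.
Share for D: 13383/39481 = 0.33897.
n_D = 1000 × 0.33897 = 338.973... → 339.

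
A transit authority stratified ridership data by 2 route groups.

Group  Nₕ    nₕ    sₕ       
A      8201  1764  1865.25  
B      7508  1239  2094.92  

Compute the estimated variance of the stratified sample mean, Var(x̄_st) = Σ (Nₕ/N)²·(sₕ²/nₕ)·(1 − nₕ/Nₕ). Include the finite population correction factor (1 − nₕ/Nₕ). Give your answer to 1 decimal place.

N = 15709. Term for each stratum: Wₕ²sₕ²/nₕ·(1−nₕ/Nₕ).
Var(x̄_st) = 421.9187 + 675.5991 = 1097.5177 → 1097.5.

1097.5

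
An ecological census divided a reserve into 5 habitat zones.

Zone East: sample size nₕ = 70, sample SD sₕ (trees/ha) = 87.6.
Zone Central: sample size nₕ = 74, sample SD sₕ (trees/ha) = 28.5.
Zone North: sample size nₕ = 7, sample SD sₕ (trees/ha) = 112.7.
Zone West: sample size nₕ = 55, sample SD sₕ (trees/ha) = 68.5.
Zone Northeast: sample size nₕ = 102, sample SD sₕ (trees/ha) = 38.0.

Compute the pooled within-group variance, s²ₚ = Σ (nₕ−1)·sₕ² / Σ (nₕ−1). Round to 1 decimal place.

Degrees of freedom: 69 + 73 + 6 + 54 + 101 = 303.
Σ(nₕ−1)sₕ² = 69·7673.76 + 73·812.25 + 6·12701.29 + 54·4692.25 + 101·1444 = 1064216.93.
s²ₚ = 1064216.93 / 303 = 3512.267... → 3512.3.

3512.3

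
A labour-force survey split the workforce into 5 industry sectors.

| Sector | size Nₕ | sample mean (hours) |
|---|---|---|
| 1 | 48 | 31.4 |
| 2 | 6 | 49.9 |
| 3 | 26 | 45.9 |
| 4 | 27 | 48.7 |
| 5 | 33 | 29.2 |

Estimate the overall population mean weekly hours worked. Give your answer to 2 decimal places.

N = 48 + 6 + 26 + 27 + 33 = 140.
The stratified mean weights each stratum mean by its population share Nₕ/N.
Σ Nₕx̄ₕ = 48·31.4 + 6·49.9 + 26·45.9 + 27·48.7 + 33·29.2 = 1507.2 + 299.4 + 1193.4 + 1314.9 + 963.6 = 5278.5.
Divide by N: 5278.5 / 140 = 37.7036... → 37.70.

37.70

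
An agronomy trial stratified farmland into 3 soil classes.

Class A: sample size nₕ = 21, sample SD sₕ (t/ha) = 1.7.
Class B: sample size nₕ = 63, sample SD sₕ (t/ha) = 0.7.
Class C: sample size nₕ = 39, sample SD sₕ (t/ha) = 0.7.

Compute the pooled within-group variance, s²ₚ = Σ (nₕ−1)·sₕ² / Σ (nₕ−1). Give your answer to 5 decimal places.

A: (21−1)·1.7² = 20·2.89 = 57.8
B: (63−1)·0.7² = 62·0.49 = 30.38
C: (39−1)·0.7² = 38·0.49 = 18.62
Numerator = 106.8; denominator = Σ(nₕ−1) = 120.
s²ₚ = 106.8/120 = 0.89 → 0.89000.

0.89000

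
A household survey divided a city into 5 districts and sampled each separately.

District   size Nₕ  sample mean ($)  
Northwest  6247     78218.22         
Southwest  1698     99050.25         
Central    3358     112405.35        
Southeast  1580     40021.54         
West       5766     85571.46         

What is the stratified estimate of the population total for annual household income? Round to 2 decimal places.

1590912781.70

Estimate total by summing Nₕ·x̄ₕ over strata.
6247·78218.22 + 1698·99050.25 + 3358·112405.35 + 1580·40021.54 + 5766·85571.46 = 488629220.34 + 168187324.5 + 377457165.3 + 63234033.2 + 493405038.36 = 1590912781.70.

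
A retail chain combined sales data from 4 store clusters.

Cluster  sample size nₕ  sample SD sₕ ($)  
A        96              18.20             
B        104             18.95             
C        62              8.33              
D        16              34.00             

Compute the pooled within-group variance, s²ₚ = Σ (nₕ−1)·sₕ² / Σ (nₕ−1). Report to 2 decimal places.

A: (96−1)·18.20² = 95·331.24 = 31467.8
B: (104−1)·18.95² = 103·359.1025 = 36987.5575
C: (62−1)·8.33² = 61·69.3889 = 4232.7229
D: (16−1)·34.00² = 15·1156 = 17340
Numerator = 90028.0804; denominator = Σ(nₕ−1) = 274.
s²ₚ = 90028.0804/274 = 328.5696... → 328.57.

328.57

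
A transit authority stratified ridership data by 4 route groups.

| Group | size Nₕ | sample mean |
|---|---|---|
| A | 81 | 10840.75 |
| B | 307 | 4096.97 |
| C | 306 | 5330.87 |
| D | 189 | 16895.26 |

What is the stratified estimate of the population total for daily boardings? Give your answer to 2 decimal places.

A: 81·10840.75 = 878100.75
B: 307·4096.97 = 1257769.79
C: 306·5330.87 = 1631246.22
D: 189·16895.26 = 3193204.14
τ̂ = Σ Nₕx̄ₕ = 6960320.90.

6960320.90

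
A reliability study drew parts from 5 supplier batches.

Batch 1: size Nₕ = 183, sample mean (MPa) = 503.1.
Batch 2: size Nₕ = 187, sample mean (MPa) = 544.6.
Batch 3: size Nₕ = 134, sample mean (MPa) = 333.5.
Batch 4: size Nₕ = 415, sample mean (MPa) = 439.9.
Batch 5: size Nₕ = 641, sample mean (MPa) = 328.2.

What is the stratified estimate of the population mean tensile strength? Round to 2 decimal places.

404.83

x̄_st = (Σ Nₕx̄ₕ) / (Σ Nₕ) = (183·503.1 + 187·544.6 + 134·333.5 + 415·439.9 + 641·328.2) / 1560
= 631531.2 / 1560 = 404.8277... → 404.83.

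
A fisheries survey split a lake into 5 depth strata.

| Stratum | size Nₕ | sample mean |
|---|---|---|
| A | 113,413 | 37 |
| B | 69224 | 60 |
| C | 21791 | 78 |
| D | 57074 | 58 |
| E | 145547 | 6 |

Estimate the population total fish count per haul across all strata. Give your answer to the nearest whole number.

Estimate total by summing Nₕ·x̄ₕ over strata.
113413·37 + 69224·60 + 21791·78 + 57074·58 + 145547·6 = 4196281 + 4153440 + 1699698 + 3310292 + 873282 = 14232993.

14232993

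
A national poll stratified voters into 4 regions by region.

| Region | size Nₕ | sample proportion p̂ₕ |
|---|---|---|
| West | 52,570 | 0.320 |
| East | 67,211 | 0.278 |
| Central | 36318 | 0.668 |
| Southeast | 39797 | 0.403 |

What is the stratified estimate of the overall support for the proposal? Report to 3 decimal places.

0.387

N = 52570 + 67211 + 36318 + 39797 = 195896.
Overall proportion = Σ (Nₕ/N)·p̂ₕ.
Σ Nₕp̂ₕ = 16822.4 + 18684.658 + 24260.424 + 16038.191 = 75805.673.
75805.673 / 195896 = 0.38697... → 0.387.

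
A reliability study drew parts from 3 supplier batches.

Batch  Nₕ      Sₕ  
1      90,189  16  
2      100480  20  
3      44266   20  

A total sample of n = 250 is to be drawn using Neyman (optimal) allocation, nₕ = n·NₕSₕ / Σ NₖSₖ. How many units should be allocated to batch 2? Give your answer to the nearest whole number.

116

1: NₕSₕ = 90189·16 = 1443024
2: NₕSₕ = 100480·20 = 2009600
3: NₕSₕ = 44266·20 = 885320
Σ NₕSₕ = 4337944.
n_2 = 250·2009600/4337944 = 115.815... → 116.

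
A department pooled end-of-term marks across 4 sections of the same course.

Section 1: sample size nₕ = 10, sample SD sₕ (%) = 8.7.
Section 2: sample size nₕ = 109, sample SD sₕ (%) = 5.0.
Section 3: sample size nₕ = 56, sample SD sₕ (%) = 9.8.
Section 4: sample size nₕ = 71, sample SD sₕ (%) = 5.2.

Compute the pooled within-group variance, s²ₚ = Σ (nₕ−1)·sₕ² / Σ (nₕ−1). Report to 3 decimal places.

Degrees of freedom: 9 + 108 + 55 + 70 = 242.
Σ(nₕ−1)sₕ² = 9·75.69 + 108·25 + 55·96.04 + 70·27.04 = 10556.21.
s²ₚ = 10556.21 / 242 = 43.62070... → 43.621.

43.621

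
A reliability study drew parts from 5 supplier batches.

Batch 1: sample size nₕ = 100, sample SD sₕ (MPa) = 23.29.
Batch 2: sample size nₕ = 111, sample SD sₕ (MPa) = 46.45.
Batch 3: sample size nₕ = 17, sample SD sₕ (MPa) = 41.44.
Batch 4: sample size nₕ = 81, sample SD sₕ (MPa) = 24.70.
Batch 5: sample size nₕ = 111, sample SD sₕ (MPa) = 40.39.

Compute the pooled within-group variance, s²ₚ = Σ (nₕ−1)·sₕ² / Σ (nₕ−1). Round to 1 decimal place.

1317.5

Degrees of freedom: 99 + 110 + 16 + 80 + 110 = 415.
Σ(nₕ−1)sₕ² = 99·542.4241 + 110·2157.6025 + 16·1717.2736 + 80·610.09 + 110·1631.3521 = 546768.5695.
s²ₚ = 546768.5695 / 415 = 1317.515... → 1317.5.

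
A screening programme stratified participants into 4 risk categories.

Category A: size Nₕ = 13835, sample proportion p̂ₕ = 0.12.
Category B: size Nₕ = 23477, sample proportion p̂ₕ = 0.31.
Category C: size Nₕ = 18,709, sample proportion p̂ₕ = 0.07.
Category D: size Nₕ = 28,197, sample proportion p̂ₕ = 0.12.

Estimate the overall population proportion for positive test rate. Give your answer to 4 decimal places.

0.1619

N = 13835 + 23477 + 18709 + 28197 = 84218.
Overall proportion = Σ (Nₕ/N)·p̂ₕ.
Σ Nₕp̂ₕ = 1660.2 + 7277.87 + 1309.63 + 3383.64 = 13631.34.
13631.34 / 84218 = 0.161858... → 0.1619.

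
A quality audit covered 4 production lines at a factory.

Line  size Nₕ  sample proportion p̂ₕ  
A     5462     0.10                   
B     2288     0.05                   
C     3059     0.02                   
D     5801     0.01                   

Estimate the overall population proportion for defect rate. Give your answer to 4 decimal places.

0.0469

N = 5462 + 2288 + 3059 + 5801 = 16610.
Overall proportion = Σ (Nₕ/N)·p̂ₕ.
Σ Nₕp̂ₕ = 546.2 + 114.4 + 61.18 + 58.01 = 779.79.
779.79 / 16610 = 0.046947... → 0.0469.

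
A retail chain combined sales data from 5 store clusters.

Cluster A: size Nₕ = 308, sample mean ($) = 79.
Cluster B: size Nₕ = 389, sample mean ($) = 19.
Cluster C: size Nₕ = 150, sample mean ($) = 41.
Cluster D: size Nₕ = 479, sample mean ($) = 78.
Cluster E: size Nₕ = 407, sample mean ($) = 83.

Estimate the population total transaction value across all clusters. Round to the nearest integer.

Population total = Σ Nₕ·x̄ₕ (each stratum's size times its mean).
308·79 + 389·19 + 150·41 + 479·78 + 407·83 = 24332 + 7391 + 6150 + 37362 + 33781 = 109016.

109016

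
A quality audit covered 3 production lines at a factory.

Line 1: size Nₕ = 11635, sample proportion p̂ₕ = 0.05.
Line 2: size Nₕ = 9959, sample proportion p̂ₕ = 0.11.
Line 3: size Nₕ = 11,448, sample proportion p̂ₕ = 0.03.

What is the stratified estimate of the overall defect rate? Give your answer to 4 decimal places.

N = 11635 + 9959 + 11448 = 33042.
Overall proportion = Σ (Nₕ/N)·p̂ₕ.
Σ Nₕp̂ₕ = 581.75 + 1095.49 + 343.44 = 2020.68.
2020.68 / 33042 = 0.061155... → 0.0612.

0.0612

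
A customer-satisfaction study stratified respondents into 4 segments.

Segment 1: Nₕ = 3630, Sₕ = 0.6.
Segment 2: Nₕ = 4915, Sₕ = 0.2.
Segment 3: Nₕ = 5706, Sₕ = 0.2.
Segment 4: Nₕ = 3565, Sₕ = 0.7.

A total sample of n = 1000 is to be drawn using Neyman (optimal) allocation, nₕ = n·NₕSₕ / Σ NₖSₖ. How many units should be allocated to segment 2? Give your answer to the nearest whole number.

145

1: NₕSₕ = 3630·0.6 = 2178
2: NₕSₕ = 4915·0.2 = 983
3: NₕSₕ = 5706·0.2 = 1141.2
4: NₕSₕ = 3565·0.7 = 2495.5
Σ NₕSₕ = 6797.7.
n_2 = 1000·983/6797.7 = 144.608... → 145.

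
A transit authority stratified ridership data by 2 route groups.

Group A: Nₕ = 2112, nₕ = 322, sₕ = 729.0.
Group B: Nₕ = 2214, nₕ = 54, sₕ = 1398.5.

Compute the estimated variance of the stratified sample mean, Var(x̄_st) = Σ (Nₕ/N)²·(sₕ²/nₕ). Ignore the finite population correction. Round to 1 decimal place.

N = 4326. Term for each stratum: Wₕ²sₕ²/nₕ.
Var(x̄_st) = 393.3815 + 9486.6611 = 9880.0426 → 9880.0.

9880.0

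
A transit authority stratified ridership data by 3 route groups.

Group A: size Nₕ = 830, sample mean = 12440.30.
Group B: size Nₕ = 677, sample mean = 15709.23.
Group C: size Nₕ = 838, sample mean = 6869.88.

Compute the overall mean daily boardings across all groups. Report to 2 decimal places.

11393.41

N = 2345; weights Wₕ = Nₕ/N = (0.3539, 0.2887, 0.3574).
x̄_st = Σ Wₕ·x̄ₕ = 0.3539·12440.30 + 0.2887·15709.23 + 0.3574·6869.88 ≈ 11393.4146...
→ 11393.41.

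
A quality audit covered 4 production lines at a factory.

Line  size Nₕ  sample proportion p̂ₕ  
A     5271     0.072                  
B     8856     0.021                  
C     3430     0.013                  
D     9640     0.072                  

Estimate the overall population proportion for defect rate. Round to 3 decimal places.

0.048

N = 5271 + 8856 + 3430 + 9640 = 27197.
Overall proportion = Σ (Nₕ/N)·p̂ₕ.
Σ Nₕp̂ₕ = 379.512 + 185.976 + 44.59 + 694.08 = 1304.158.
1304.158 / 27197 = 0.04795... → 0.048.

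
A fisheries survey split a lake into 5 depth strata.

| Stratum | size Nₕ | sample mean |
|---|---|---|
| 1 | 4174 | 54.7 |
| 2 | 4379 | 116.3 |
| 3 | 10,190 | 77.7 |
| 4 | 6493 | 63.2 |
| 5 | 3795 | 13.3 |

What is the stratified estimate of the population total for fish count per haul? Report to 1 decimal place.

1: 4174·54.7 = 228317.8
2: 4379·116.3 = 509277.7
3: 10190·77.7 = 791763
4: 6493·63.2 = 410357.6
5: 3795·13.3 = 50473.5
τ̂ = Σ Nₕx̄ₕ = 1990189.6.

1990189.6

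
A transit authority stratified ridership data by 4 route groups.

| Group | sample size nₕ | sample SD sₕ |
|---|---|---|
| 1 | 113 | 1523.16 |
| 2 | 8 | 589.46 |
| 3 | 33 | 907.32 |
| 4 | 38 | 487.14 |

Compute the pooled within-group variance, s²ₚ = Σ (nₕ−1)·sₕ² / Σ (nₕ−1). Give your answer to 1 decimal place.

1581902.8

Degrees of freedom: 112 + 7 + 32 + 37 = 188.
Σ(nₕ−1)sₕ² = 112·2320016.3856 + 7·347463.0916 + 32·823229.5824 + 37·237305.3796 = 297397722.5104.
s²ₚ = 297397722.5104 / 188 = 1581902.779... → 1581902.8.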